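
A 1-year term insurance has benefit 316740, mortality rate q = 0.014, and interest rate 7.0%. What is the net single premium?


NSP = benefit * q * v
v = 1/(1+i) = 0.934579
NSP = 316740 * 0.014 * 0.934579
= 4144.2617


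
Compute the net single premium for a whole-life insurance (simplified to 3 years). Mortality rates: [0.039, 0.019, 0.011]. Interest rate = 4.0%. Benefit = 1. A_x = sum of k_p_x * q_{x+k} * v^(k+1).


v = 0.961538
Year 0: k_p_x=1.0, q=0.039, term=0.0375
Year 1: k_p_x=0.961, q=0.019, term=0.016881
Year 2: k_p_x=0.942741, q=0.011, term=0.009219
A_x = 0.0636


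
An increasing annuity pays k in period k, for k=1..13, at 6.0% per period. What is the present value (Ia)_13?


(Ia)_n = sum_{k=1}^{n} k * v^k, v = 1/(1+i)
v = 0.943396
Sum computed term by term:
(Ia)_13 = 54.8156


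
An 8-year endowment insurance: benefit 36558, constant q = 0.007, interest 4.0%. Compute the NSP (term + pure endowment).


Term component = 1683.7518
Pure endowment = 8_p_x * v^8 * benefit = 0.945353 * 0.73069 * 36558 = 25252.8095
NSP = 26936.5613


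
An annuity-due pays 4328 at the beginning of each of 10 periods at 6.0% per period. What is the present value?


PV_due = PMT * (1-(1+i)^(-n))/i * (1+i)
PV_immediate = 31854.4568
PV_due = 31854.4568 * 1.06
= 33765.7242


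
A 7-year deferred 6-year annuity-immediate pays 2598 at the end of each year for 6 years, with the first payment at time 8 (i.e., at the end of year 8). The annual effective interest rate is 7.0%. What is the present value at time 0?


PV at time 7 of the 6-year annuity-immediate:
a_n = 2598 * (1-(1+0.07)^(-6))/0.07 = 12383.47
Discount back 7 years to time 0:
PV = 12383.47 * (1+0.07)^(-7)
= 12383.47 * 0.62275
= 7711.8028


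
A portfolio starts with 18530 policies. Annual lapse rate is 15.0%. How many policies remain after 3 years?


remaining = initial * (1 - lapse)^years
= 18530 * (1 - 0.15)^3
= 18530 * 0.614125
= 11379.7362


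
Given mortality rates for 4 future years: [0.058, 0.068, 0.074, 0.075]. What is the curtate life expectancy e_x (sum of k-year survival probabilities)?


e_x = sum_{k=1}^{n} k_p_x
k_p_x values:
  1_p_x = 0.942
  2_p_x = 0.877944
  3_p_x = 0.812976
  4_p_x = 0.752003
e_x = 3.3849


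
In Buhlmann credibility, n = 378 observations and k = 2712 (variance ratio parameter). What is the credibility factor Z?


Z = n / (n + k)
= 378 / (378 + 2712)
= 378 / 3090
= 0.1223


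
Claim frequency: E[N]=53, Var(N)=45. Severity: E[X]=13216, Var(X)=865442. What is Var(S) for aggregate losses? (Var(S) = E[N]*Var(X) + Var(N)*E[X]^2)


Var(S) = E[N]*Var(X) + Var(N)*E[X]^2
= 53*865442 + 45*13216^2
= 45868426 + 7859819520
= 7.9057e+09


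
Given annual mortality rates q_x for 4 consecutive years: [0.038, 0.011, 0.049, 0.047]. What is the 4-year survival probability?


p_k = 1 - q_k for each year
Survival = product of (1 - q_k)
= 0.962 * 0.989 * 0.951 * 0.953
= 0.8623


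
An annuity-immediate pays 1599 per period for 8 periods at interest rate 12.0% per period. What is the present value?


PV = PMT * (1 - (1+i)^(-n)) / i
= 1599 * (1 - (1+0.12)^(-8)) / 0.12
= 1599 * (1 - 0.403883) / 0.12
= 1599 * 4.96764
= 7943.256


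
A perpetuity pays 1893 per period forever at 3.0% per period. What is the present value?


PV = PMT / i
= 1893 / 0.03
= 63100.0


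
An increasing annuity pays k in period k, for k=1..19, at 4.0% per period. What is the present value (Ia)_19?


(Ia)_n = sum_{k=1}^{n} k * v^k, v = 1/(1+i)
v = 0.961538
Sum computed term by term:
(Ia)_19 = 116.0273


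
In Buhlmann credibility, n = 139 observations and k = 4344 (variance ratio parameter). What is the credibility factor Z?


Z = n / (n + k)
= 139 / (139 + 4344)
= 139 / 4483
= 0.031


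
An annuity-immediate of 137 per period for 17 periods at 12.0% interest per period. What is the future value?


FV = PMT * ((1+i)^n - 1) / i
= 137 * ((1.12)^17 - 1) / 0.12
= 137 * (6.866041 - 1) / 0.12
= 6697.0633


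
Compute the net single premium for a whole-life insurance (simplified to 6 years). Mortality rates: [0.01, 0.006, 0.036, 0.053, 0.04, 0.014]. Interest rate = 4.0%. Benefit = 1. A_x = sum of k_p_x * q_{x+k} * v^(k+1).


v = 0.961538
Year 0: k_p_x=1.0, q=0.01, term=0.009615
Year 1: k_p_x=0.99, q=0.006, term=0.005492
Year 2: k_p_x=0.98406, q=0.036, term=0.031494
Year 3: k_p_x=0.948634, q=0.053, term=0.042977
Year 4: k_p_x=0.898356, q=0.04, term=0.029535
Year 5: k_p_x=0.862422, q=0.014, term=0.009542
A_x = 0.1287


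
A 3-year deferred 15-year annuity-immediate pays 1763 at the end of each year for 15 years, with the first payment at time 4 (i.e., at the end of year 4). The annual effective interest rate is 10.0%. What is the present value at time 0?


PV at time 3 of the 15-year annuity-immediate:
a_n = 1763 * (1-(1+0.1)^(-15))/0.1 = 13409.5182
Discount back 3 years to time 0:
PV = 13409.5182 * (1+0.1)^(-3)
= 13409.5182 * 0.751315
= 10074.7695


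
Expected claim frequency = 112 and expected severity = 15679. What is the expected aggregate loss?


E[S] = E[N] * E[X]
= 112 * 15679
= 1.7560e+06


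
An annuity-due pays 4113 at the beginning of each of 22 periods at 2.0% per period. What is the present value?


PV_due = PMT * (1-(1+i)^(-n))/i * (1+i)
PV_immediate = 72627.5522
PV_due = 72627.5522 * 1.02
= 74080.1033


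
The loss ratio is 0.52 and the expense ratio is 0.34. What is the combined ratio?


Combined ratio = loss ratio + expense ratio
= 0.52 + 0.34
= 0.86


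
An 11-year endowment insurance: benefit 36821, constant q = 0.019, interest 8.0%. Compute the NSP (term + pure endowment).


Term component = 4612.4464
Pure endowment = 11_p_x * v^11 * benefit = 0.809765 * 0.428883 * 36821 = 12787.7268
NSP = 17400.1732


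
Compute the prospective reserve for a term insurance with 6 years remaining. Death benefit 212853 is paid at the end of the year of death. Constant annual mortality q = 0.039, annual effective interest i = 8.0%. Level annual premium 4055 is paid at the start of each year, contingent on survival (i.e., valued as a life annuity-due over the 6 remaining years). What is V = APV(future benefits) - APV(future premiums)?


v = 1/(1+i) = 0.925926
APV(future benefits) per unit = sum_{k=0}^{5} k_p_x * q * v^(k+1) = 0.165058
APV(future benefits) = 212853 * 0.165058 = 35133.1131
Life annuity-due factor ä_{x:6} = sum_{k=0}^{5} k_p_x * v^k = 4.57084
APV(future premiums) = 4055 * 4.57084 = 18534.7557
V = 35133.1131 - 18534.7557
= 16598.3574


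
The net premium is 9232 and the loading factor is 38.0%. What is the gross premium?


Gross = net * (1 + loading)
= 9232 * (1 + 0.38)
= 9232 * 1.38
= 12740.16


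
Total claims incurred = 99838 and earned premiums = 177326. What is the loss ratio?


Loss ratio = claims / premiums
= 99838 / 177326
= 0.563


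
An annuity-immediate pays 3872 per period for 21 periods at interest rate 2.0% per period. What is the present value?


PV = PMT * (1 - (1+i)^(-n)) / i
= 3872 * (1 - (1+0.02)^(-21)) / 0.02
= 3872 * (1 - 0.659776) / 0.02
= 3872 * 17.011209
= 65867.4019


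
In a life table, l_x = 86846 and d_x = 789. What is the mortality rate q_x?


q_x = d_x / l_x
= 789 / 86846
= 0.0091


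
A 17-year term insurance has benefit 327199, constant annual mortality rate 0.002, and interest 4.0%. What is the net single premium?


NSP = benefit * sum_{k=0}^{n-1} k_p_x * q * v^(k+1)
With constant q=0.002, v=0.961538
Sum = 0.023991
NSP = 327199 * 0.023991
= 7849.7368


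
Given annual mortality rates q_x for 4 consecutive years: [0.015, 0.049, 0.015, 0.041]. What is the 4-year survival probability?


p_k = 1 - q_k for each year
Survival = product of (1 - q_k)
= 0.985 * 0.951 * 0.985 * 0.959
= 0.8849


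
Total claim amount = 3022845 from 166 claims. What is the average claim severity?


severity = total / number
= 3022845 / 166
= 18209.9096


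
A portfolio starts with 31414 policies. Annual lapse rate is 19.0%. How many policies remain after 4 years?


remaining = initial * (1 - lapse)^years
= 31414 * (1 - 0.19)^4
= 31414 * 0.430467
= 13522.6969


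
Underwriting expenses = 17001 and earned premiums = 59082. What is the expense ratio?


Expense ratio = expenses / premiums
= 17001 / 59082
= 0.2878


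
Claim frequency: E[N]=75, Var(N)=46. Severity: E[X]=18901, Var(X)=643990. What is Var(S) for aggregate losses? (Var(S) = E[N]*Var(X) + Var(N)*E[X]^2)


Var(S) = E[N]*Var(X) + Var(N)*E[X]^2
= 75*643990 + 46*18901^2
= 48299250 + 16433398846
= 1.6482e+10


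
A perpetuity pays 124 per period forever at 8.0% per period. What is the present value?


PV = PMT / i
= 124 / 0.08
= 1550.0


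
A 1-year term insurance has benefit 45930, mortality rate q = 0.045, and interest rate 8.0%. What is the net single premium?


NSP = benefit * q * v
v = 1/(1+i) = 0.925926
NSP = 45930 * 0.045 * 0.925926
= 1913.75


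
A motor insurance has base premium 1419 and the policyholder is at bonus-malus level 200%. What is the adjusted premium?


adjusted = base * BM_level / 100
= 1419 * 200 / 100
= 1419 * 2.0
= 2838.0


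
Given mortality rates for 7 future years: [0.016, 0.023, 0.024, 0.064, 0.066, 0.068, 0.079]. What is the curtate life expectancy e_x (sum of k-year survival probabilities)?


e_x = sum_{k=1}^{n} k_p_x
k_p_x values:
  1_p_x = 0.984
  2_p_x = 0.961368
  3_p_x = 0.938295
  4_p_x = 0.878244
  5_p_x = 0.82028
  6_p_x = 0.764501
  7_p_x = 0.704106
e_x = 6.0508


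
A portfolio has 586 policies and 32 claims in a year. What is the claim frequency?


frequency = claims / policies
= 32 / 586
= 0.0546


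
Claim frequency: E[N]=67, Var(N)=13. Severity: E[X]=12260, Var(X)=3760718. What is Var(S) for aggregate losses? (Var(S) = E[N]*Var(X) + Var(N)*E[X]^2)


Var(S) = E[N]*Var(X) + Var(N)*E[X]^2
= 67*3760718 + 13*12260^2
= 251968106 + 1953998800
= 2.2060e+09


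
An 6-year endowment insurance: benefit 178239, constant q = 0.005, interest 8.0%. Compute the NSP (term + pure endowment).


Term component = 4073.2929
Pure endowment = 6_p_x * v^6 * benefit = 0.970373 * 0.63017 * 178239 = 108993.0206
NSP = 113066.3135


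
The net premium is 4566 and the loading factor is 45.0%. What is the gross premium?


Gross = net * (1 + loading)
= 4566 * (1 + 0.45)
= 4566 * 1.45
= 6620.7


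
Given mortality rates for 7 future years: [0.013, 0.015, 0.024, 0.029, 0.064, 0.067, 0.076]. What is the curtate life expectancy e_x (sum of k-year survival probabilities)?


e_x = sum_{k=1}^{n} k_p_x
k_p_x values:
  1_p_x = 0.987
  2_p_x = 0.972195
  3_p_x = 0.948862
  4_p_x = 0.921345
  5_p_x = 0.862379
  6_p_x = 0.8046
  7_p_x = 0.74345
e_x = 6.2398


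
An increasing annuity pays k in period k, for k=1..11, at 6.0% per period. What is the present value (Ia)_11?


(Ia)_n = sum_{k=1}^{n} k * v^k, v = 1/(1+i)
v = 0.943396
Sum computed term by term:
(Ia)_11 = 42.7571


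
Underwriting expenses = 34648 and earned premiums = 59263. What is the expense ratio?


Expense ratio = expenses / premiums
= 34648 / 59263
= 0.5846


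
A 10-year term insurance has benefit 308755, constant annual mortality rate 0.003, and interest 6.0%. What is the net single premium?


NSP = benefit * sum_{k=0}^{n-1} k_p_x * q * v^(k+1)
With constant q=0.003, v=0.943396
Sum = 0.021816
NSP = 308755 * 0.021816
= 6735.7508


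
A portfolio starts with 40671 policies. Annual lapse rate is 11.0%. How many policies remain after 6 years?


remaining = initial * (1 - lapse)^years
= 40671 * (1 - 0.11)^6
= 40671 * 0.496981
= 20212.7261


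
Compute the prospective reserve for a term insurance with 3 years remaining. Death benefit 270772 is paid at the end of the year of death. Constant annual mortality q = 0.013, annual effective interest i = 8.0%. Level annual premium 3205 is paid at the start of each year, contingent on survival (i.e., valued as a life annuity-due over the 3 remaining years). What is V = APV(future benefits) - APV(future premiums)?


v = 1/(1+i) = 0.925926
APV(future benefits) per unit = sum_{k=0}^{2} k_p_x * q * v^(k+1) = 0.033091
APV(future benefits) = 270772 * 0.033091 = 8960.0619
Life annuity-due factor ä_{x:3} = sum_{k=0}^{2} k_p_x * v^k = 2.749082
APV(future premiums) = 3205 * 2.749082 = 8810.8071
V = 8960.0619 - 8810.8071
= 149.2548


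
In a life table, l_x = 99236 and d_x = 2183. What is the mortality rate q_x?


q_x = d_x / l_x
= 2183 / 99236
= 0.022


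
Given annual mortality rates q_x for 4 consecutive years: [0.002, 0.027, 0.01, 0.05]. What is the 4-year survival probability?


p_k = 1 - q_k for each year
Survival = product of (1 - q_k)
= 0.998 * 0.973 * 0.99 * 0.95
= 0.9133


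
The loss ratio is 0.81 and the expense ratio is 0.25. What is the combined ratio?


Combined ratio = loss ratio + expense ratio
= 0.81 + 0.25
= 1.06


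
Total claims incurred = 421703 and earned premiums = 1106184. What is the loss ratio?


Loss ratio = claims / premiums
= 421703 / 1106184
= 0.3812


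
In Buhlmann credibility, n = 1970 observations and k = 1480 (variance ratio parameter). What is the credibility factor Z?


Z = n / (n + k)
= 1970 / (1970 + 1480)
= 1970 / 3450
= 0.571


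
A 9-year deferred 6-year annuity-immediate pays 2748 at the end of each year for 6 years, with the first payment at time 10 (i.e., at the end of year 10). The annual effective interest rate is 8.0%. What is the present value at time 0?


PV at time 9 of the 6-year annuity-immediate:
a_n = 2748 * (1-(1+0.08)^(-6))/0.08 = 12703.6733
Discount back 9 years to time 0:
PV = 12703.6733 * (1+0.08)^(-9)
= 12703.6733 * 0.500249
= 6354.9995


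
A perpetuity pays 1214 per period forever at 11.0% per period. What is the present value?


PV = PMT / i
= 1214 / 0.11
= 11036.3636


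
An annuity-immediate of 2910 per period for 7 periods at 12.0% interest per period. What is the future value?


FV = PMT * ((1+i)^n - 1) / i
= 2910 * ((1.12)^7 - 1) / 0.12
= 2910 * (2.210681 - 1) / 0.12
= 29359.0241


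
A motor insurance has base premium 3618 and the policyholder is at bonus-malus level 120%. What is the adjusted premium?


adjusted = base * BM_level / 100
= 3618 * 120 / 100
= 3618 * 1.2
= 4341.6


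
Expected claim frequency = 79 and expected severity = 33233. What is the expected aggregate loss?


E[S] = E[N] * E[X]
= 79 * 33233
= 2.6254e+06


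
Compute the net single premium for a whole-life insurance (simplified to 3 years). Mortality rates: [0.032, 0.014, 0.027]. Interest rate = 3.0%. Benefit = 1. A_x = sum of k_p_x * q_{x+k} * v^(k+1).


v = 0.970874
Year 0: k_p_x=1.0, q=0.032, term=0.031068
Year 1: k_p_x=0.968, q=0.014, term=0.012774
Year 2: k_p_x=0.954448, q=0.027, term=0.023583
A_x = 0.0674


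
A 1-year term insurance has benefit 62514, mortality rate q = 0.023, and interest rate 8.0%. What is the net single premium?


NSP = benefit * q * v
v = 1/(1+i) = 0.925926
NSP = 62514 * 0.023 * 0.925926
= 1331.3167


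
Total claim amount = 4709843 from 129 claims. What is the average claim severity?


severity = total / number
= 4709843 / 129
= 36510.4109


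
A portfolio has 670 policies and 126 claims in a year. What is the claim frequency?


frequency = claims / policies
= 126 / 670
= 0.1881


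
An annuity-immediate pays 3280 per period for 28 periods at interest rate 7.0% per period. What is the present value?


PV = PMT * (1 - (1+i)^(-n)) / i
= 3280 * (1 - (1+0.07)^(-28)) / 0.07
= 3280 * (1 - 0.150402) / 0.07
= 3280 * 12.137111
= 39809.7249


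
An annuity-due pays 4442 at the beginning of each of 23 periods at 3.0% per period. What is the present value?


PV_due = PMT * (1-(1+i)^(-n))/i * (1+i)
PV_immediate = 73042.5084
PV_due = 73042.5084 * 1.03
= 75233.7837


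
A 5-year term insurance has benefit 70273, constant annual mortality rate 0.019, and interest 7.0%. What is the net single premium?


NSP = benefit * sum_{k=0}^{n-1} k_p_x * q * v^(k+1)
With constant q=0.019, v=0.934579
Sum = 0.075193
NSP = 70273 * 0.075193
= 5284.0711


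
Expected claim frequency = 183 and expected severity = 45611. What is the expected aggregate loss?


E[S] = E[N] * E[X]
= 183 * 45611
= 8.3468e+06


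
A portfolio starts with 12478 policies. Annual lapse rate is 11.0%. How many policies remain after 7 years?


remaining = initial * (1 - lapse)^years
= 12478 * (1 - 0.11)^7
= 12478 * 0.442313
= 5519.186


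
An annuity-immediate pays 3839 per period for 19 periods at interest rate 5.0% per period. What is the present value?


PV = PMT * (1 - (1+i)^(-n)) / i
= 3839 * (1 - (1+0.05)^(-19)) / 0.05
= 3839 * (1 - 0.395734) / 0.05
= 3839 * 12.085321
= 46395.5468


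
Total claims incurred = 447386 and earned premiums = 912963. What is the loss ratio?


Loss ratio = claims / premiums
= 447386 / 912963
= 0.49


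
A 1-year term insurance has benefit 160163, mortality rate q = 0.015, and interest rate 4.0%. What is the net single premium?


NSP = benefit * q * v
v = 1/(1+i) = 0.961538
NSP = 160163 * 0.015 * 0.961538
= 2310.0433


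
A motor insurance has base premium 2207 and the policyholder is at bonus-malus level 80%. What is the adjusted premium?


adjusted = base * BM_level / 100
= 2207 * 80 / 100
= 2207 * 0.8
= 1765.6


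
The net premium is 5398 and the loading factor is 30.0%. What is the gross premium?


Gross = net * (1 + loading)
= 5398 * (1 + 0.3)
= 5398 * 1.3
= 7017.4


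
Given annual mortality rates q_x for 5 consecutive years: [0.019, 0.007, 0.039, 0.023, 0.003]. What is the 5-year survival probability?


p_k = 1 - q_k for each year
Survival = product of (1 - q_k)
= 0.981 * 0.993 * 0.961 * 0.977 * 0.997
= 0.9119


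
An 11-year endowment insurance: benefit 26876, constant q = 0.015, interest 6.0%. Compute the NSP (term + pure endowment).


Term component = 2977.3134
Pure endowment = 11_p_x * v^11 * benefit = 0.846834 * 0.526788 * 26876 = 11989.4331
NSP = 14966.7465


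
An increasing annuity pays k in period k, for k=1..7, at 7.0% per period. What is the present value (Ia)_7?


(Ia)_n = sum_{k=1}^{n} k * v^k, v = 1/(1+i)
v = 0.934579
Sum computed term by term:
(Ia)_7 = 20.1042


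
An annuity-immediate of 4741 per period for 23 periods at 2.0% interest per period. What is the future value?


FV = PMT * ((1+i)^n - 1) / i
= 4741 * ((1.02)^23 - 1) / 0.02
= 4741 * (1.576899 - 1) / 0.02
= 136753.9706


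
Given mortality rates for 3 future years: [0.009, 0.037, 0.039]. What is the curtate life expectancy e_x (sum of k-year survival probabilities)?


e_x = sum_{k=1}^{n} k_p_x
k_p_x values:
  1_p_x = 0.991
  2_p_x = 0.954333
  3_p_x = 0.917114
e_x = 2.8624


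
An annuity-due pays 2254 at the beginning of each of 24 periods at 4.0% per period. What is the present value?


PV_due = PMT * (1-(1+i)^(-n))/i * (1+i)
PV_immediate = 34366.6549
PV_due = 34366.6549 * 1.04
= 35741.3211


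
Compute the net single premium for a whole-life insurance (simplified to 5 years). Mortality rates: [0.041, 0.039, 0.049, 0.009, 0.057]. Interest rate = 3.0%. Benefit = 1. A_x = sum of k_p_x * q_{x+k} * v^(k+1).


v = 0.970874
Year 0: k_p_x=1.0, q=0.041, term=0.039806
Year 1: k_p_x=0.959, q=0.039, term=0.035254
Year 2: k_p_x=0.921599, q=0.049, term=0.041326
Year 3: k_p_x=0.876441, q=0.009, term=0.007008
Year 4: k_p_x=0.868553, q=0.057, term=0.042706
A_x = 0.1661


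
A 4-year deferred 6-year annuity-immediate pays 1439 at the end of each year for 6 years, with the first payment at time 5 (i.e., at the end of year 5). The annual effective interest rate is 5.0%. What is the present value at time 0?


PV at time 4 of the 6-year annuity-immediate:
a_n = 1439 * (1-(1+0.05)^(-6))/0.05 = 7303.9209
Discount back 4 years to time 0:
PV = 7303.9209 * (1+0.05)^(-4)
= 7303.9209 * 0.822702
= 6008.9538


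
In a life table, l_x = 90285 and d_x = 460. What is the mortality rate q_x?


q_x = d_x / l_x
= 460 / 90285
= 0.0051


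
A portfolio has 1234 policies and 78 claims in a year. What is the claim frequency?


frequency = claims / policies
= 78 / 1234
= 0.0632


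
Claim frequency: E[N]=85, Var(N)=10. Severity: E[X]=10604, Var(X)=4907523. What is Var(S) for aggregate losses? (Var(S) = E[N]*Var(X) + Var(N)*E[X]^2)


Var(S) = E[N]*Var(X) + Var(N)*E[X]^2
= 85*4907523 + 10*10604^2
= 417139455 + 1124448160
= 1.5416e+09


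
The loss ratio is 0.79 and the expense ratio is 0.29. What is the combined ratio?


Combined ratio = loss ratio + expense ratio
= 0.79 + 0.29
= 1.08


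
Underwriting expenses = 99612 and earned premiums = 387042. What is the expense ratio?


Expense ratio = expenses / premiums
= 99612 / 387042
= 0.2574


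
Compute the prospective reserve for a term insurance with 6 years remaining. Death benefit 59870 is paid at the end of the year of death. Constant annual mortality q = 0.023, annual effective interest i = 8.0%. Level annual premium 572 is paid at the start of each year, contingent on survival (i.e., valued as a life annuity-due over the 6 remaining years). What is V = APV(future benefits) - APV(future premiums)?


v = 1/(1+i) = 0.925926
APV(future benefits) per unit = sum_{k=0}^{5} k_p_x * q * v^(k+1) = 0.10092
APV(future benefits) = 59870 * 0.10092 = 6042.054
Life annuity-due factor ä_{x:6} = sum_{k=0}^{5} k_p_x * v^k = 4.738831
APV(future premiums) = 572 * 4.738831 = 2710.6116
V = 6042.054 - 2710.6116
= 3331.4424


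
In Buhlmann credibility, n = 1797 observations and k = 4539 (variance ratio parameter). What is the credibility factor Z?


Z = n / (n + k)
= 1797 / (1797 + 4539)
= 1797 / 6336
= 0.2836


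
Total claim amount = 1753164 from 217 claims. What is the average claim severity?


severity = total / number
= 1753164 / 217
= 8079.0968


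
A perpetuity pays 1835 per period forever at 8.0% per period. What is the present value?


PV = PMT / i
= 1835 / 0.08
= 22937.5


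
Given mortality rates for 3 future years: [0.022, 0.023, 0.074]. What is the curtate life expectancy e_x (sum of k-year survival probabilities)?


e_x = sum_{k=1}^{n} k_p_x
k_p_x values:
  1_p_x = 0.978
  2_p_x = 0.955506
  3_p_x = 0.884799
e_x = 2.8183


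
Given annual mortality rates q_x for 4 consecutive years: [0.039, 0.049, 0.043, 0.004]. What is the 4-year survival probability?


p_k = 1 - q_k for each year
Survival = product of (1 - q_k)
= 0.961 * 0.951 * 0.957 * 0.996
= 0.8711


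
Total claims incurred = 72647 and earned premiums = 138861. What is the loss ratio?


Loss ratio = claims / premiums
= 72647 / 138861
= 0.5232


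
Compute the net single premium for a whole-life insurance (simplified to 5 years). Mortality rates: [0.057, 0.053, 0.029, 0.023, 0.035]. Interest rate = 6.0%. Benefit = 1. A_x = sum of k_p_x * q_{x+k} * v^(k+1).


v = 0.943396
Year 0: k_p_x=1.0, q=0.057, term=0.053774
Year 1: k_p_x=0.943, q=0.053, term=0.044481
Year 2: k_p_x=0.893021, q=0.029, term=0.021744
Year 3: k_p_x=0.867123, q=0.023, term=0.015797
Year 4: k_p_x=0.84718, q=0.035, term=0.022157
A_x = 0.158


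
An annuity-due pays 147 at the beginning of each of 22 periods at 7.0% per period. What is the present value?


PV_due = PMT * (1-(1+i)^(-n))/i * (1+i)
PV_immediate = 1626.0024
PV_due = 1626.0024 * 1.07
= 1739.8225


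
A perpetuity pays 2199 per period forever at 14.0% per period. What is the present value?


PV = PMT / i
= 2199 / 0.14
= 15707.1429


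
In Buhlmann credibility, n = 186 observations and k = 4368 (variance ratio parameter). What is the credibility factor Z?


Z = n / (n + k)
= 186 / (186 + 4368)
= 186 / 4554
= 0.0408


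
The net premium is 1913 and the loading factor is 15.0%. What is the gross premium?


Gross = net * (1 + loading)
= 1913 * (1 + 0.15)
= 1913 * 1.15
= 2199.95


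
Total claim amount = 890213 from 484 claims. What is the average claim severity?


severity = total / number
= 890213 / 484
= 1839.2831


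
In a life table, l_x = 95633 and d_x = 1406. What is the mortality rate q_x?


q_x = d_x / l_x
= 1406 / 95633
= 0.0147


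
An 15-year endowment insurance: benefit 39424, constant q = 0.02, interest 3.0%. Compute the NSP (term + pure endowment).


Term component = 8293.8728
Pure endowment = 15_p_x * v^15 * benefit = 0.738569 * 0.641862 * 39424 = 18689.3179
NSP = 26983.1907


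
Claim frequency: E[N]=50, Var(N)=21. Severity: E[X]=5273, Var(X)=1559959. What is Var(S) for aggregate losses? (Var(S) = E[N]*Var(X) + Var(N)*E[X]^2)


Var(S) = E[N]*Var(X) + Var(N)*E[X]^2
= 50*1559959 + 21*5273^2
= 77997950 + 583895109
= 6.6189e+08


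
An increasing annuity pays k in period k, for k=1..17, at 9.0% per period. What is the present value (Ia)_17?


(Ia)_n = sum_{k=1}^{n} k * v^k, v = 1/(1+i)
v = 0.917431
Sum computed term by term:
(Ia)_17 = 59.8257


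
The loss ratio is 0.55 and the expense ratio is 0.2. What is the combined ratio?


Combined ratio = loss ratio + expense ratio
= 0.55 + 0.2
= 0.75


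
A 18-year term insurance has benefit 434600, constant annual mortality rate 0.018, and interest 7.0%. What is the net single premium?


NSP = benefit * sum_{k=0}^{n-1} k_p_x * q * v^(k+1)
With constant q=0.018, v=0.934579
Sum = 0.160905
NSP = 434600 * 0.160905
= 69929.3414


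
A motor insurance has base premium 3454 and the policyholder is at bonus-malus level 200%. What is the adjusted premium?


adjusted = base * BM_level / 100
= 3454 * 200 / 100
= 3454 * 2.0
= 6908.0


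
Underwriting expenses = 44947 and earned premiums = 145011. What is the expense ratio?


Expense ratio = expenses / premiums
= 44947 / 145011
= 0.31


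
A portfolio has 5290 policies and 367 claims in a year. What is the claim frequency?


frequency = claims / policies
= 367 / 5290
= 0.0694


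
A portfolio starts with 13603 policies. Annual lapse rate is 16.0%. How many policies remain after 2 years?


remaining = initial * (1 - lapse)^years
= 13603 * (1 - 0.16)^2
= 13603 * 0.7056
= 9598.2768


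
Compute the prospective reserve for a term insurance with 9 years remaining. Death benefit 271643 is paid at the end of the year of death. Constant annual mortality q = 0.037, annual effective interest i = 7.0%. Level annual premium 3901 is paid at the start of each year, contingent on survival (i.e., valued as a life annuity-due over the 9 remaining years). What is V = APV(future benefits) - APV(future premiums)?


v = 1/(1+i) = 0.934579
APV(future benefits) per unit = sum_{k=0}^{8} k_p_x * q * v^(k+1) = 0.211827
APV(future benefits) = 271643 * 0.211827 = 57541.2022
Life annuity-due factor ä_{x:9} = sum_{k=0}^{8} k_p_x * v^k = 6.125795
APV(future premiums) = 3901 * 6.125795 = 23896.7267
V = 57541.2022 - 23896.7267
= 33644.4755


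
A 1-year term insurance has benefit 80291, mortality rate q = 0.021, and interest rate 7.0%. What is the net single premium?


NSP = benefit * q * v
v = 1/(1+i) = 0.934579
NSP = 80291 * 0.021 * 0.934579
= 1575.8047


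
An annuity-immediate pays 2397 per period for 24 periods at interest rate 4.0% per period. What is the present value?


PV = PMT * (1 - (1+i)^(-n)) / i
= 2397 * (1 - (1+0.04)^(-24)) / 0.04
= 2397 * (1 - 0.390121) / 0.04
= 2397 * 15.246963
= 36546.9706


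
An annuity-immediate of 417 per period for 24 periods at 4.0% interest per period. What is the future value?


FV = PMT * ((1+i)^n - 1) / i
= 417 * ((1.04)^24 - 1) / 0.04
= 417 * (2.563304 - 1) / 0.04
= 16297.4459


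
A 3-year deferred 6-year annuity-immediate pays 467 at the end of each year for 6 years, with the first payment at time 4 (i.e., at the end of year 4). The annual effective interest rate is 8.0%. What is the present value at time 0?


PV at time 3 of the 6-year annuity-immediate:
a_n = 467 * (1-(1+0.08)^(-6))/0.08 = 2158.8848
Discount back 3 years to time 0:
PV = 2158.8848 * (1+0.08)^(-3)
= 2158.8848 * 0.793832
= 1713.7924


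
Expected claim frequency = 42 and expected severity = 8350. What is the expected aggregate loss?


E[S] = E[N] * E[X]
= 42 * 8350
= 350700


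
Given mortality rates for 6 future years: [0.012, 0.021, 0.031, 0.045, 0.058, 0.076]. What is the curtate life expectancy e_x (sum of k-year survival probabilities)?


e_x = sum_{k=1}^{n} k_p_x
k_p_x values:
  1_p_x = 0.988
  2_p_x = 0.967252
  3_p_x = 0.937267
  4_p_x = 0.89509
  5_p_x = 0.843175
  6_p_x = 0.779094
e_x = 5.4099


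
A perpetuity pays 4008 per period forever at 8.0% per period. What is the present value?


PV = PMT / i
= 4008 / 0.08
= 50100.0


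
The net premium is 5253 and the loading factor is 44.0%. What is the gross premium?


Gross = net * (1 + loading)
= 5253 * (1 + 0.44)
= 5253 * 1.44
= 7564.32


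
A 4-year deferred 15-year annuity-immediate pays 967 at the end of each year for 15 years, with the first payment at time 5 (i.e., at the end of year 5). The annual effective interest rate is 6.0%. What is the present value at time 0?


PV at time 4 of the 15-year annuity-immediate:
a_n = 967 * (1-(1+0.06)^(-15))/0.06 = 9391.7448
Discount back 4 years to time 0:
PV = 9391.7448 * (1+0.06)^(-4)
= 9391.7448 * 0.792094
= 7439.1415


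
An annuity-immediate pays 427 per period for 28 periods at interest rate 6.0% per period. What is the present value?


PV = PMT * (1 - (1+i)^(-n)) / i
= 427 * (1 - (1+0.06)^(-28)) / 0.06
= 427 * (1 - 0.19563) / 0.06
= 427 * 13.406164
= 5724.4321


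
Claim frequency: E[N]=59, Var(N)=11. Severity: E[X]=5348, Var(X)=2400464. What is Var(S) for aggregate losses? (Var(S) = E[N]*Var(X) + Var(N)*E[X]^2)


Var(S) = E[N]*Var(X) + Var(N)*E[X]^2
= 59*2400464 + 11*5348^2
= 141627376 + 314612144
= 4.5624e+08


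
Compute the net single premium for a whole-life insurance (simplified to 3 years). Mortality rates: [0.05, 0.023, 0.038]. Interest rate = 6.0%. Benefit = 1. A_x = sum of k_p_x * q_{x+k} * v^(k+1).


v = 0.943396
Year 0: k_p_x=1.0, q=0.05, term=0.04717
Year 1: k_p_x=0.95, q=0.023, term=0.019446
Year 2: k_p_x=0.92815, q=0.038, term=0.029613
A_x = 0.0962


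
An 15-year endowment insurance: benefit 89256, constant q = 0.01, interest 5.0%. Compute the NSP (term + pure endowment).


Term component = 8721.7575
Pure endowment = 15_p_x * v^15 * benefit = 0.860058 * 0.481017 * 89256 = 36925.4548
NSP = 45647.2123


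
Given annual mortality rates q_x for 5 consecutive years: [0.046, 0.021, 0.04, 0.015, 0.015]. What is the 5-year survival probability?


p_k = 1 - q_k for each year
Survival = product of (1 - q_k)
= 0.954 * 0.979 * 0.96 * 0.985 * 0.985
= 0.8699


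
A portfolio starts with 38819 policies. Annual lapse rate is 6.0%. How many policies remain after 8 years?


remaining = initial * (1 - lapse)^years
= 38819 * (1 - 0.06)^8
= 38819 * 0.609569
= 23662.8566


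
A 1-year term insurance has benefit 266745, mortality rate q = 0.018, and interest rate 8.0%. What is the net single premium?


NSP = benefit * q * v
v = 1/(1+i) = 0.925926
NSP = 266745 * 0.018 * 0.925926
= 4445.75


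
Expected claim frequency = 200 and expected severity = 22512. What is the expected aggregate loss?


E[S] = E[N] * E[X]
= 200 * 22512
= 4.5024e+06


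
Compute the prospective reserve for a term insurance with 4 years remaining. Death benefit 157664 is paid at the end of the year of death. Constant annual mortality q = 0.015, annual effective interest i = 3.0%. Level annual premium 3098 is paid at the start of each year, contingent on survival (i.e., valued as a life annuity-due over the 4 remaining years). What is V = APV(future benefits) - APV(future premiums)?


v = 1/(1+i) = 0.970874
APV(future benefits) per unit = sum_{k=0}^{3} k_p_x * q * v^(k+1) = 0.054545
APV(future benefits) = 157664 * 0.054545 = 8599.7654
Life annuity-due factor ä_{x:4} = sum_{k=0}^{3} k_p_x * v^k = 3.745416
APV(future premiums) = 3098 * 3.745416 = 11603.2979
V = 8599.7654 - 11603.2979
= -3003.5325


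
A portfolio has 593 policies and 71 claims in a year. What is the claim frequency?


frequency = claims / policies
= 71 / 593
= 0.1197


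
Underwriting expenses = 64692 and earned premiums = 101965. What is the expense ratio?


Expense ratio = expenses / premiums
= 64692 / 101965
= 0.6345


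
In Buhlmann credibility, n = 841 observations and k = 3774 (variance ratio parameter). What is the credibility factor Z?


Z = n / (n + k)
= 841 / (841 + 3774)
= 841 / 4615
= 0.1822


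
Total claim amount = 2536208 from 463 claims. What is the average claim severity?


severity = total / number
= 2536208 / 463
= 5477.7711


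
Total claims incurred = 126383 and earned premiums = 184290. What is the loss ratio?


Loss ratio = claims / premiums
= 126383 / 184290
= 0.6858


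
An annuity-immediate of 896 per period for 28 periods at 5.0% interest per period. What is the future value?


FV = PMT * ((1+i)^n - 1) / i
= 896 * ((1.05)^28 - 1) / 0.05
= 896 * (3.920129 - 1) / 0.05
= 52328.7142


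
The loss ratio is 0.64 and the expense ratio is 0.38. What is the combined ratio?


Combined ratio = loss ratio + expense ratio
= 0.64 + 0.38
= 1.02


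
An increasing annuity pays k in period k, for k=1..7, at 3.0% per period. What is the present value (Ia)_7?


(Ia)_n = sum_{k=1}^{n} k * v^k, v = 1/(1+i)
v = 0.970874
Sum computed term by term:
(Ia)_7 = 24.185


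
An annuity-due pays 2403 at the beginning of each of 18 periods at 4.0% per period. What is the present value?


PV_due = PMT * (1-(1+i)^(-n))/i * (1+i)
PV_immediate = 30420.2906
PV_due = 30420.2906 * 1.04
= 31637.1023


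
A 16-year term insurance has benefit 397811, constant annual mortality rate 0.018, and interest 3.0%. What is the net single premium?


NSP = benefit * sum_{k=0}^{n-1} k_p_x * q * v^(k+1)
With constant q=0.018, v=0.970874
Sum = 0.200249
NSP = 397811 * 0.200249
= 79661.2858


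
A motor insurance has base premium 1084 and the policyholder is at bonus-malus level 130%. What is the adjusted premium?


adjusted = base * BM_level / 100
= 1084 * 130 / 100
= 1084 * 1.3
= 1409.2


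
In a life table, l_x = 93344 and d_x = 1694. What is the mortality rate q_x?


q_x = d_x / l_x
= 1694 / 93344
= 0.0181


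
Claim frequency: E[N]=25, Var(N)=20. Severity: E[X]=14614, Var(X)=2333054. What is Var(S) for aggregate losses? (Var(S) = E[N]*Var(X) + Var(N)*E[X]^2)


Var(S) = E[N]*Var(X) + Var(N)*E[X]^2
= 25*2333054 + 20*14614^2
= 58326350 + 4271379920
= 4.3297e+09


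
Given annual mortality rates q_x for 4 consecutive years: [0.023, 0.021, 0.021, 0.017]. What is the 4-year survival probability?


p_k = 1 - q_k for each year
Survival = product of (1 - q_k)
= 0.977 * 0.979 * 0.979 * 0.983
= 0.9205


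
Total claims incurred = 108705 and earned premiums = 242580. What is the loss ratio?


Loss ratio = claims / premiums
= 108705 / 242580
= 0.4481


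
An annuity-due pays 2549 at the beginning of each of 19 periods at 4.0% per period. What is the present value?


PV_due = PMT * (1-(1+i)^(-n))/i * (1+i)
PV_immediate = 33478.4115
PV_due = 33478.4115 * 1.04
= 34817.548


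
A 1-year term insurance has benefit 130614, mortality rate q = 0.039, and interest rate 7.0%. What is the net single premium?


NSP = benefit * q * v
v = 1/(1+i) = 0.934579
NSP = 130614 * 0.039 * 0.934579
= 4760.6972


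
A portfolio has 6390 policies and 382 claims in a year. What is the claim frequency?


frequency = claims / policies
= 382 / 6390
= 0.0598


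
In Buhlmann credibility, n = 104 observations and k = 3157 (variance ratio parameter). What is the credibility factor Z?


Z = n / (n + k)
= 104 / (104 + 3157)
= 104 / 3261
= 0.0319


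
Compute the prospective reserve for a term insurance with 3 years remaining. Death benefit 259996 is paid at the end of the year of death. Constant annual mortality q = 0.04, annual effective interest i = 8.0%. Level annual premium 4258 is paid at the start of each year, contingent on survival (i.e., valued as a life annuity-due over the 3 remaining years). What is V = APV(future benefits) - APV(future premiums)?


v = 1/(1+i) = 0.925926
APV(future benefits) per unit = sum_{k=0}^{2} k_p_x * q * v^(k+1) = 0.099223
APV(future benefits) = 259996 * 0.099223 = 25797.4998
Life annuity-due factor ä_{x:3} = sum_{k=0}^{2} k_p_x * v^k = 2.679012
APV(future premiums) = 4258 * 2.679012 = 11407.2346
V = 25797.4998 - 11407.2346
= 14390.2652


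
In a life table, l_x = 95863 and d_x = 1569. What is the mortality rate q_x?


q_x = d_x / l_x
= 1569 / 95863
= 0.0164


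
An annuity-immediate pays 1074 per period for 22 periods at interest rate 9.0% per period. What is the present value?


PV = PMT * (1 - (1+i)^(-n)) / i
= 1074 * (1 - (1+0.09)^(-22)) / 0.09
= 1074 * (1 - 0.150182) / 0.09
= 1074 * 9.442425
= 10141.1649


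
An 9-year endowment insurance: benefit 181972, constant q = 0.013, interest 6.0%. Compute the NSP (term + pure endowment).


Term component = 15355.8837
Pure endowment = 9_p_x * v^9 * benefit = 0.888903 * 0.591898 * 181972 = 95742.8068
NSP = 111098.6905


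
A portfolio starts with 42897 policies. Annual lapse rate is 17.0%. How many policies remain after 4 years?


remaining = initial * (1 - lapse)^years
= 42897 * (1 - 0.17)^4
= 42897 * 0.474583
= 20358.196


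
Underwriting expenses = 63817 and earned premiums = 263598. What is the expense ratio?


Expense ratio = expenses / premiums
= 63817 / 263598
= 0.2421


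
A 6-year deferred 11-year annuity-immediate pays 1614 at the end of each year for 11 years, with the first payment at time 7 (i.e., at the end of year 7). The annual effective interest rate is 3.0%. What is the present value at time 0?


PV at time 6 of the 11-year annuity-immediate:
a_n = 1614 * (1-(1+0.03)^(-11))/0.03 = 14933.7353
Discount back 6 years to time 0:
PV = 14933.7353 * (1+0.03)^(-6)
= 14933.7353 * 0.837484
= 12506.7682


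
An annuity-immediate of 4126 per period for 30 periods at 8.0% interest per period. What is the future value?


FV = PMT * ((1+i)^n - 1) / i
= 4126 * ((1.08)^30 - 1) / 0.08
= 4126 * (10.062657 - 1) / 0.08
= 467406.5291


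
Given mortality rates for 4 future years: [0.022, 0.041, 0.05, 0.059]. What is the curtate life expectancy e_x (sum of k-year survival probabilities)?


e_x = sum_{k=1}^{n} k_p_x
k_p_x values:
  1_p_x = 0.978
  2_p_x = 0.937902
  3_p_x = 0.891007
  4_p_x = 0.838437
e_x = 3.6453


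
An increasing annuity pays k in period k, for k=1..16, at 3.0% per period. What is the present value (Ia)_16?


(Ia)_n = sum_{k=1}^{n} k * v^k, v = 1/(1+i)
v = 0.970874
Sum computed term by term:
(Ia)_16 = 98.9088


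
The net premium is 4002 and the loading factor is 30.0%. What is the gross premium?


Gross = net * (1 + loading)
= 4002 * (1 + 0.3)
= 4002 * 1.3
= 5202.6


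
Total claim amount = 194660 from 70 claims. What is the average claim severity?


severity = total / number
= 194660 / 70
= 2780.8571


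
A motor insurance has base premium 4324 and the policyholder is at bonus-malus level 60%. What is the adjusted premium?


adjusted = base * BM_level / 100
= 4324 * 60 / 100
= 4324 * 0.6
= 2594.4


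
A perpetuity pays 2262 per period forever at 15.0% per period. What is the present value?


PV = PMT / i
= 2262 / 0.15
= 15080.0


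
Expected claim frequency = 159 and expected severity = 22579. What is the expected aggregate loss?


E[S] = E[N] * E[X]
= 159 * 22579
= 3.5901e+06


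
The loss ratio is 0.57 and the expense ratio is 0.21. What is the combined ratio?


Combined ratio = loss ratio + expense ratio
= 0.57 + 0.21
= 0.78


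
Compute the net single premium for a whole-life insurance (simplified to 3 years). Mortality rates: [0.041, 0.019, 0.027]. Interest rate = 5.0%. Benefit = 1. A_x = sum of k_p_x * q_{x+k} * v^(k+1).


v = 0.952381
Year 0: k_p_x=1.0, q=0.041, term=0.039048
Year 1: k_p_x=0.959, q=0.019, term=0.016527
Year 2: k_p_x=0.940779, q=0.027, term=0.021942
A_x = 0.0775
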